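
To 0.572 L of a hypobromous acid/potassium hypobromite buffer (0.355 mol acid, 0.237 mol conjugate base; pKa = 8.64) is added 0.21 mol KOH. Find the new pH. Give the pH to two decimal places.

pH = 9.13

OH- converts HOBr to OBr-: HOBr → 0.145 mol, OBr- → 0.447 mol.
pH = pKa + log(n_OBr-/n_HOBr) = 8.64 + log(0.447/0.145) = 8.64 + (+0.489)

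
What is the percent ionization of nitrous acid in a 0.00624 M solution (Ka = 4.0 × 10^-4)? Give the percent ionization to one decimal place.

22.3%

HNO2 ⇌ NO2- + H+; let x = [H+] at equilibrium.
Ka = x²/(C₀ − x); solving the quadratic gives x = 1.39 × 10^-3 M.
Fraction ionized = 1.39 × 10^-3 / 0.00624 = 0.2228 → 22.3%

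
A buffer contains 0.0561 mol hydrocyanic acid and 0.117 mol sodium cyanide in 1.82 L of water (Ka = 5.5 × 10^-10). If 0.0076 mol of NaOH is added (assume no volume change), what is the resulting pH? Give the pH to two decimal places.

After neutralization: n(HCN) = 0.0485 mol, n(CN-) = 0.125 mol.
pKa = −log(5.5 × 10^-10) = 9.260
Henderson–Hasselbalch with mole ratio 0.125/0.0485: pH = 9.260 + (+0.411)

pH = 9.67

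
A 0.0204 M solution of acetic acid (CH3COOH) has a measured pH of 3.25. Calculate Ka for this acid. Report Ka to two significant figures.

[H+] = 10^(-3.25) = 5.62 × 10^-4 M
At equilibrium [HA] = 0.0204 − 5.62 × 10^-4 = 1.98 × 10^-2 M
Ka = [H+][A-]/[HA] = (5.62 × 10^-4)² / 1.98 × 10^-2 = 1.6 × 10^-5

Ka = 1.6 × 10^-5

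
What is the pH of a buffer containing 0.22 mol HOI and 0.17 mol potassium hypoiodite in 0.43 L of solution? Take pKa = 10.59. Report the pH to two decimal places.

Using pH = pKa + log([base]/[acid]) with [base]/[acid] = 0.17/0.22:
pH = 10.59 + (-0.112) = 10.48

pH = 10.48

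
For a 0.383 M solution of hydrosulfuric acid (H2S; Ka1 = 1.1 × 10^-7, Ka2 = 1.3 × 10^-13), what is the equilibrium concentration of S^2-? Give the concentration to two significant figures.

1.3 × 10^-13 M

First ionization gives [H+] ≈ [HS-] = 2.05 × 10^-4 M.
Second step: Ka2 = [H+][S^2-]/[HS-] ≈ [S^2-] (since [H+] ≈ [HS-]).
So [S^2-] ≈ Ka2.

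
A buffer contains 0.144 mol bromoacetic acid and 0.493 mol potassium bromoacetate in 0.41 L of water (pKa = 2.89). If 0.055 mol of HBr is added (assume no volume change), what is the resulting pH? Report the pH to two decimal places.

pH = 3.23

Added H+ converts BrCH2COO- to BrCH2COOH: BrCH2COOH → 0.199 mol, BrCH2COO- → 0.438 mol.
pH = pKa + log(n_BrCH2COO-/n_BrCH2COOH) = 2.89 + log(0.438/0.199) = 2.89 + (+0.343)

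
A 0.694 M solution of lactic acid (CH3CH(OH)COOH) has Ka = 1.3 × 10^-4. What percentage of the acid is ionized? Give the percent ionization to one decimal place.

CH3CH(OH)COOH ⇌ CH3CH(OH)COO- + H+; let x = [H+] at equilibrium.
x ≈ √(Ka·C₀) = √(1.3 × 10^-4 × 0.694) = 9.50 × 10^-3 M
% ionization = x/C₀ × 100% = 9.50 × 10^-3/0.694 × 100% = 1.4%

1.4%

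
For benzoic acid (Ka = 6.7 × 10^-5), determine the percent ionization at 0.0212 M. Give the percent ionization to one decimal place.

C6H5COOH ⇌ C6H5COO- + H+; let x = [H+] at equilibrium.
Ka = x²/(C₀ − x); solving the quadratic gives x = 1.16 × 10^-3 M.
% ionization = x/C₀ × 100% = 1.16 × 10^-3/0.0212 × 100% = 5.5%

5.5%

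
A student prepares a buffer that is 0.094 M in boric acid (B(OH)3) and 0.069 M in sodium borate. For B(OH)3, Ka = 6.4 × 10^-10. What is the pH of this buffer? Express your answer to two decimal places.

pKa = −log(6.4 × 10^-10) = 9.194
pH = pKa + log([A⁻]/[HA]) = 9.194 + log(0.069/0.094)
pH = 9.194 + (-0.134) = 9.06

pH = 9.06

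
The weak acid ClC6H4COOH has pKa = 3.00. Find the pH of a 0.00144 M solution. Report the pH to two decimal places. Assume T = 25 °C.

ClC6H4COOH ⇌ ClC6H4COO- + H+
Ka = 10^(−3.00) = 1.00 × 10^-3
From the ICE table, Ka = [H+]²/(0.00144 − [H+]) = 1.00 × 10^-3.
Here C₀/Ka ≈ 1.44, so the small-[H+] approximation fails. Use the quadratic:
[H+] = [−0.001 + √(0.001² + 5.76e-06)]/2 = 8.00 × 10^-4 M
pH = −log(8.00 × 10^-4) = 3.10

pH = 3.10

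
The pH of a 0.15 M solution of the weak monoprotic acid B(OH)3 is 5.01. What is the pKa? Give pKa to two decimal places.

pKa = 9.20

[H+] = 10^(-5.01) = 9.77 × 10^-6 M
At equilibrium [HA] = 0.15 − 9.77 × 10^-6 = 1.50 × 10^-1 M
Ka = [H+][A-]/[HA] = (9.77 × 10^-6)² / 1.50 × 10^-1 = 6.36 × 10^-10
pKa = -log(6.36 × 10^-10) = 9.20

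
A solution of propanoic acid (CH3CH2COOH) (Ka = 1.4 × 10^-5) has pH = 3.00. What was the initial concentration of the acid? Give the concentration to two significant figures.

C₀ = 7.2 × 10^-2 M

[H+] = 10^(-3.00) = 1.00 × 10^-3 M = x
Ka = x²/(C₀ − x) ⇒ C₀ = x + x²/Ka
C₀ = 1.00 × 10^-3 + (1.00 × 10^-3)²/(1.4 × 10^-5) = 7.24 × 10^-2 M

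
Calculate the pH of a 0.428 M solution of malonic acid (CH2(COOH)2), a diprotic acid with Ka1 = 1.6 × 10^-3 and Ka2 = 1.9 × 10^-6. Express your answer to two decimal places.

pH = 1.60

Since Ka1 ≫ Ka2, the first ionization dominates [H+].
Ka1 = x²/(0.428 − x) = 1.6 × 10^-3
Solving the quadratic: x = (−Ka1 + √(Ka1² + 4·Ka1·C₀))/2 = 2.54 × 10^-2 M
pH = −log(2.54 × 10^-2) = 1.60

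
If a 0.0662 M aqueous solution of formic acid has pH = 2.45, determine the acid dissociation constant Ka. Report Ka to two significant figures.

Ka = 2.0 × 10^-4

[H+] = 10^(-2.45) = 3.55 × 10^-3 M
At equilibrium [HA] = 0.0662 − 3.55 × 10^-3 = 6.26 × 10^-2 M
Ka = [H+][A-]/[HA] = (3.55 × 10^-3)² / 6.26 × 10^-2 = 2.0 × 10^-4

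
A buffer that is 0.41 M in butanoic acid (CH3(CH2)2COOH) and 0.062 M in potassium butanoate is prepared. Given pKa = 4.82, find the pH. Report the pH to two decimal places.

pH = 4.00

pH = pKa + log([A⁻]/[HA]) = 4.82 + log(0.062/0.41)
pH = 4.82 + (-0.820) = 4.00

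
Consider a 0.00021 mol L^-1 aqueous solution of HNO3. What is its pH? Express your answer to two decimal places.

HNO3 is a strong acid and dissociates completely, so [H+] = 0.00021 M.
pH = -log(0.00021) = 3.68

pH = 3.68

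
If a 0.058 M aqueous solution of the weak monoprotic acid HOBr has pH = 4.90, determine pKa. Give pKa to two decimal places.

pKa = 8.56

[H+] = 10^(-4.90) = 1.26 × 10^-5 M
At equilibrium [HA] = 0.058 − 1.26 × 10^-5 = 5.80 × 10^-2 M
Ka = [H+][A-]/[HA] = (1.26 × 10^-5)² / 5.80 × 10^-2 = 2.74 × 10^-9
pKa = -log(2.74 × 10^-9) = 8.56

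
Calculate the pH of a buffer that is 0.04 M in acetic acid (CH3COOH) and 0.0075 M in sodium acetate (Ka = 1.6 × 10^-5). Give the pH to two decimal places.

pH = 4.07

pKa = −log(1.6 × 10^-5) = 4.796
Using pH = pKa + log([base]/[acid]) with [base]/[acid] = 0.0075/0.04:
pH = 4.796 + (-0.727) = 4.07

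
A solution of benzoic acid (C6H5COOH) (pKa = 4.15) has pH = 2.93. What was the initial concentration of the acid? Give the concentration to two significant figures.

[H+] = 10^(-2.93) = 1.17 × 10^-3 M = x
Ka = 10^(−4.15) = 7.08 × 10^-5
Ka = x²/(C₀ − x) ⇒ C₀ = x + x²/Ka
C₀ = 1.17 × 10^-3 + (1.17 × 10^-3)²/(7.08 × 10^-5) = 2.05 × 10^-2 M

C₀ = 2.1 × 10^-2 M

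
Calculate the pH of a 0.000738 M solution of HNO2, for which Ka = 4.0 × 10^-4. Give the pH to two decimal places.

pH = 3.42

HNO2 ⇌ NO2- + H+
Let x = [H+] at equilibrium. Ka = x²/(0.000738 − x).
Here C₀/Ka ≈ 1.84, so the small-x approximation fails. Use the quadratic:
x = [−0.0004 + √(0.0004² + 1.18e-06)]/2 = 3.79 × 10^-4 M
pH = −log[H+] = −log(3.79 × 10^-4) = 3.42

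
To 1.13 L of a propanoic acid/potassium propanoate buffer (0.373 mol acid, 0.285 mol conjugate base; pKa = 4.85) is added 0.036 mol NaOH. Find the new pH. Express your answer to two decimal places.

After neutralization: n(CH3CH2COOH) = 0.337 mol, n(CH3CH2COO-) = 0.321 mol.
pH = pKa + log([A⁻]/[HA]) = 4.85 + log(0.321/0.337) = 4.85 -0.021

pH = 4.83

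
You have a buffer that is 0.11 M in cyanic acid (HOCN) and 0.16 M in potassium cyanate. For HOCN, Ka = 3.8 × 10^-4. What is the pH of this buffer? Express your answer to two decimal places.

pKa = −log(3.8 × 10^-4) = 3.420
Henderson–Hasselbalch: pH = pKa + log([OCN-]/[HOCN]) = 3.420 + log(0.16/0.11)
pH = 3.420 + (+0.163) = 3.58

pH = 3.58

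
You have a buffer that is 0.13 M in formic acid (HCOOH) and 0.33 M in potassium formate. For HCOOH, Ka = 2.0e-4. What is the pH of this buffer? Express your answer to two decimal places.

pKa = −log(2.0 × 10^-4) = 3.699
pH = pKa + log([A⁻]/[HA]) = 3.699 + log(0.33/0.13)
pH = 3.699 + (+0.405) = 4.10

pH = 4.10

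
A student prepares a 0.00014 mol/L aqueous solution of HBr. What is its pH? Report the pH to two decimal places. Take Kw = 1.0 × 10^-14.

HBr is a strong acid and dissociates completely, so [H+] = 0.00014 M.
pH = -log(0.00014) = 3.85

pH = 3.85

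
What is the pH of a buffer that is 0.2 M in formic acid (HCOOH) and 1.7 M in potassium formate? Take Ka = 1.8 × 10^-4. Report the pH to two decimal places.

pKa = −log(1.8 × 10^-4) = 3.745
pH = pKa + log([A⁻]/[HA]) = 3.745 + log(1.7/0.2)
pH = 3.745 + (+0.929) = 4.67

pH = 4.67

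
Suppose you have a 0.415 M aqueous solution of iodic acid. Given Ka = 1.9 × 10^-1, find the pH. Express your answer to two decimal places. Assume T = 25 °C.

HIO3 ⇌ IO3- + H+
Ka = [H+]²/(0.415 − [H+]) = 1.9 × 10^-1
Here C₀/Ka ≈ 2.18, so the small-[H+] approximation fails. Use the quadratic:
[H+] = [−0.19 + √(0.19² + 0.315)]/2 = 2.01 × 10^-1 M
pH = −log[H+] = −log(2.01 × 10^-1) = 0.70

pH = 0.70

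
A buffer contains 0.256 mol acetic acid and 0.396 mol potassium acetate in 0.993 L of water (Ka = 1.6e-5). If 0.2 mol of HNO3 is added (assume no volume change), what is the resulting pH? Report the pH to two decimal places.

pH = 4.43

After neutralization: n(CH3COOH) = 0.456 mol, n(CH3COO-) = 0.196 mol.
pKa = −log(1.6 × 10^-5) = 4.796
pH = pKa + log(n_CH3COO-/n_CH3COOH) = 4.796 + log(0.196/0.456) = 4.796 + (-0.367)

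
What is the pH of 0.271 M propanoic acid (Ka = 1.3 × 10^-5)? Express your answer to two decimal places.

pH = 2.73

CH3CH2COOH ⇌ CH3CH2COO- + H+
Ka = [H+]²/(0.271 − [H+]) = 1.3 × 10^-5
Assume [H+] ≪ 0.271: [H+] ≈ √(1.3 × 10^-5 × 0.271) = 1.88 × 10^-3 M
Check: 0.69% ionized — well under 5%, approximation valid.
pH = −log[H+] = −log(1.88 × 10^-3) = 2.73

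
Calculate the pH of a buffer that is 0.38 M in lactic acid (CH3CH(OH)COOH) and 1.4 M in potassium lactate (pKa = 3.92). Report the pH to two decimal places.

pH = pKa + log([A⁻]/[HA]) = 3.92 + log(1.4/0.38)
pH = 3.92 + (+0.566) = 4.49

pH = 4.49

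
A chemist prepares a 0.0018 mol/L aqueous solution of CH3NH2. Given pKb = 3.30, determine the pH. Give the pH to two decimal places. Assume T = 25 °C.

pH = 10.86

CH3NH2 + H2O ⇌ CH3NH3+ + OH-
Kb = 10^(−3.30) = 5.01 × 10^-4
Kb = [OH-]²/(0.0018 − [OH-]) = 5.01 × 10^-4
Here C₀/Kb ≈ 3.59, so the small-[OH-] approximation fails. Use the quadratic:
[OH-] = (−Kb + √(Kb² + 4·Kb·C₀))/2 = 7.32 × 10^-4 M
pOH = −log(7.32 × 10^-4) = 3.14; pH = 14.00 − 3.14 = 10.86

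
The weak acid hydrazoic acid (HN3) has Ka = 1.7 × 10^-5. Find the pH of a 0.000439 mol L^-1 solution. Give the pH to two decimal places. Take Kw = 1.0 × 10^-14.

HN3 ⇌ N3- + H+
Ka = x²/(0.000439 − x) = 1.7 × 10^-5
The 5% rule fails; solving x² + Ka·x − Ka·C₀ = 0 exactly:
x = [−1.7e-05 + √(1.7e-05² + 2.99e-08)]/2 = 7.83 × 10^-5 M
pH = −log[H+] = −log(7.83 × 10^-5) = 4.11

pH = 4.11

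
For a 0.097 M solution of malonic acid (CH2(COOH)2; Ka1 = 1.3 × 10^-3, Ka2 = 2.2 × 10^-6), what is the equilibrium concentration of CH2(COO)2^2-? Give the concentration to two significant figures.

First ionization gives [H+] ≈ [CH2(COOH)COO-] = 1.06 × 10^-2 M.
Second step: Ka2 = [H+][CH2(COO)2^2-]/[CH2(COOH)COO-] ≈ [CH2(COO)2^2-] (since [H+] ≈ [CH2(COOH)COO-]).
So [CH2(COO)2^2-] ≈ Ka2.

2.2 × 10^-6 M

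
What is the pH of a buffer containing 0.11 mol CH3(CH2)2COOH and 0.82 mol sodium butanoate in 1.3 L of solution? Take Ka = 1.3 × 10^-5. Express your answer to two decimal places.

pKa = −log(1.3 × 10^-5) = 4.886
Using pH = pKa + log([base]/[acid]) with [base]/[acid] = 0.82/0.11:
pH = 4.886 + (+0.872) = 5.76

pH = 5.76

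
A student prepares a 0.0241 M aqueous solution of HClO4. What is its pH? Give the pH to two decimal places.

HClO4 is a strong acid and dissociates completely, so [H+] = 0.0241 M.
pH = -log(0.0241) = 1.62

pH = 1.62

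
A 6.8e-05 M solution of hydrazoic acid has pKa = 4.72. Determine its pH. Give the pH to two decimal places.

pH = 4.56

HN3 ⇌ N3- + H+
Ka = 10^(−4.72) = 1.91 × 10^-5
Ka = [H+]²/(6.8e-05 − [H+]) = 1.91 × 10^-5
Here C₀/Ka ≈ 3.56, so the small-[H+] approximation fails. Use the quadratic:
[H+] = (−Ka + √(Ka² + 4·Ka·C₀))/2 = 2.77 × 10^-5 M
pH = −log(2.77 × 10^-5) = 4.56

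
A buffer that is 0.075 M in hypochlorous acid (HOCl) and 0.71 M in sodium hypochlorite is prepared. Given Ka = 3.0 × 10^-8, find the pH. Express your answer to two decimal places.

pKa = −log(3.0 × 10^-8) = 7.523
pH = pKa + log([A⁻]/[HA]) = 7.523 + log(0.71/0.075)
pH = 7.523 + (+0.976) = 8.50

pH = 8.50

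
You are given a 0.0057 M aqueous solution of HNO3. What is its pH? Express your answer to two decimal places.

pH = 2.24

HNO3 is a strong acid and dissociates completely, so [H+] = 0.0057 M.
pH = -log(0.0057) = 2.24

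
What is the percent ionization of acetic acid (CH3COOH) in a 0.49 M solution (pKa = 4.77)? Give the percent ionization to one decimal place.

0.6%

CH3COOH ⇌ CH3COO- + H+; let x = [H+] at equilibrium.
Ka = 10^(−4.77) = 1.70 × 10^-5
x ≈ √(Ka·C₀) = √(1.70 × 10^-5 × 0.49) = 2.89 × 10^-3 M
% ionization = x/C₀ × 100% = 2.89 × 10^-3/0.49 × 100% = 0.6%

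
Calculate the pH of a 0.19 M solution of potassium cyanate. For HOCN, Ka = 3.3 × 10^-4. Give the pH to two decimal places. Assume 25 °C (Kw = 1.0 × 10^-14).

OCN- is the conjugate base of the weak acid HOCN.
Kb = Kw/Ka = 1.0×10^-14 / 3.3 × 10^-4 = 3.03 × 10^-11
From the ICE table, Kb = [OH-]²/(0.19 − [OH-]) = 3.03 × 10^-11.
Since Kb ≪ C₀, [OH-] ≈ √(Kb·C₀) = 2.40 × 10^-6 M.
Check: 0.0013% ionized — well under 5%, approximation valid.
pOH = 5.62, so pH = 14.00 − pOH = 8.38

pH = 8.38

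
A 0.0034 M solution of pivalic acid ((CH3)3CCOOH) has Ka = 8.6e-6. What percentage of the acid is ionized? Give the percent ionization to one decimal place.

(CH3)3CCOOH ⇌ (CH3)3CCOO- + H+; let x = [H+] at equilibrium.
Ka = x²/(C₀ − x); solving the quadratic gives x = 1.67 × 10^-4 M.
% ionization = x/C₀ × 100% = 1.67 × 10^-4/0.0034 × 100% = 4.9%

4.9%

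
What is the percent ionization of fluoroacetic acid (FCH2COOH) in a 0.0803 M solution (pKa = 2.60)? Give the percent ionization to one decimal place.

FCH2COOH ⇌ FCH2COO- + H+; let x = [H+] at equilibrium.
Ka = 10^(−2.60) = 2.51 × 10^-3
Ka = x²/(C₀ − x); solving the quadratic gives x = 1.30 × 10^-2 M.
Fraction ionized = 1.30 × 10^-2 / 0.0803 = 0.1619 → 16.2%

16.2%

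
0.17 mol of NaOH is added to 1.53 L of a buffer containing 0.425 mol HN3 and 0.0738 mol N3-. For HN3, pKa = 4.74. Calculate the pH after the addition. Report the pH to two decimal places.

OH- converts HN3 to N3-: HN3 → 0.255 mol, N3- → 0.244 mol.
pH = pKa + log([A⁻]/[HA]) = 4.74 + log(0.244/0.255) = 4.74 -0.019

pH = 4.72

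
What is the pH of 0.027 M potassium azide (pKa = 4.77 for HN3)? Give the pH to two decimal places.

N3- is the conjugate base of the weak acid HN3.
Ka = 10^(−4.77) = 1.70 × 10^-5
Kb = Kw/Ka = 1.0×10^-14 / 1.70 × 10^-5 = 5.88 × 10^-10
From the ICE table, Kb = x²/(0.027 − x) = 5.88 × 10^-10.
Assume x ≪ 0.027: x ≈ √(5.88 × 10^-10 × 0.027) = 3.98 × 10^-6 M
pOH = 5.40, so pH = 14.00 − pOH = 8.60

pH = 8.60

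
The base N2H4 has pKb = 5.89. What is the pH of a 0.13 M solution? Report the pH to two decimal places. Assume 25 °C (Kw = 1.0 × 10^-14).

N2H4 + H2O ⇌ N2H5+ + OH-
Kb = 10^(−5.89) = 1.29 × 10^-6
Kb = x²/(0.13 − x) = 1.29 × 10^-6
Neglecting x in the denominator: x = √(1.29 × 10^-6 × 0.13) = 4.10 × 10^-4 M
Check: 0.32% ionized — well under 5%, approximation valid.
pOH = 3.39, so pH = 14.00 − pOH = 10.61

pH = 10.61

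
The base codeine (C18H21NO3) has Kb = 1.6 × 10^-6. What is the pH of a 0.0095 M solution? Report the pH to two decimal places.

pH = 10.09

C18H21NO3 + H2O ⇌ C18H22NO3+ + OH-
From the ICE table, Kb = x²/(0.0095 − x) = 1.6 × 10^-6.
Assume x ≪ 0.0095: x ≈ √(1.6 × 10^-6 × 0.0095) = 1.23 × 10^-4 M
pOH = 3.91, so pH = 14.00 − pOH = 10.09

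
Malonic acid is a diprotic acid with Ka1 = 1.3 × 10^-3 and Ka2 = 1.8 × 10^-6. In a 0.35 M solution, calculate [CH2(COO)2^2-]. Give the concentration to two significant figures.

First ionization gives [H+] ≈ [CH2(COOH)COO-] = 2.07 × 10^-2 M.
Second step: Ka2 = [H+][CH2(COO)2^2-]/[CH2(COOH)COO-] ≈ [CH2(COO)2^2-] (since [H+] ≈ [CH2(COOH)COO-]).
So [CH2(COO)2^2-] ≈ Ka2.

1.8 × 10^-6 M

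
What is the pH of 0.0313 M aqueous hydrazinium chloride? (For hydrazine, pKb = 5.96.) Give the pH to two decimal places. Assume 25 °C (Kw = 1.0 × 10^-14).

N2H5+ is the conjugate acid of the weak base N2H4.
Kb = 10^(−5.96) = 1.10 × 10^-6
Ka = Kw/Kb = 1.0×10^-14 / 1.10 × 10^-6 = 9.09 × 10^-9
Let x = [H+] at equilibrium. Ka = x²/(0.0313 − x).
Neglecting x in the denominator: x = √(9.09 × 10^-9 × 0.0313) = 1.69 × 10^-5 M
(x/C₀ = 0.054% < 5%, so the approximation holds.)
pH = −log(1.69 × 10^-5) = 4.77

pH = 4.77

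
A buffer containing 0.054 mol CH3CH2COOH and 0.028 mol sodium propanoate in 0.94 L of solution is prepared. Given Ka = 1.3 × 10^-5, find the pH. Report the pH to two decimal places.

pKa = −log(1.3 × 10^-5) = 4.886
pH = pKa + log([A⁻]/[HA]) = 4.886 + log(0.028/0.054)
pH = 4.886 + (-0.285) = 4.60

pH = 4.60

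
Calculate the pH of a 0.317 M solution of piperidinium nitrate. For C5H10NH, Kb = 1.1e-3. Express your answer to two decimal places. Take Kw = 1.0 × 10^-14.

pH = 5.77

C5H10NH2+ is the conjugate acid of the weak base C5H10NH.
Ka = Kw/Kb = 1.0×10^-14 / 1.1 × 10^-3 = 9.09 × 10^-12
From the ICE table, Ka = [H+]²/(0.317 − [H+]) = 9.09 × 10^-12.
Assume [H+] ≪ 0.317: [H+] ≈ √(9.09 × 10^-12 × 0.317) = 1.70 × 10^-6 M
pH = −log(1.70 × 10^-6) = 5.77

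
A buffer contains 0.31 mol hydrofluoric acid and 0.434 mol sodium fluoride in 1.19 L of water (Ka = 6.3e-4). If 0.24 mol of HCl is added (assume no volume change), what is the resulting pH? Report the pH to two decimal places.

After neutralization: n(HF) = 0.55 mol, n(F-) = 0.194 mol.
pKa = −log(6.3 × 10^-4) = 3.201
Henderson–Hasselbalch with mole ratio 0.194/0.55: pH = 3.201 + (-0.453)

pH = 2.75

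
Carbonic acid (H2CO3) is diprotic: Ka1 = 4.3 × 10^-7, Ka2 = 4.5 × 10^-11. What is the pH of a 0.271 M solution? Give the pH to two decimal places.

pH = 3.47

Ka1 ≫ Ka2, so treat the first dissociation as the only significant source of H+.
Ka1 = x²/(0.271 − x) = 4.3 × 10^-7
x ≈ √(4.3 × 10^-7 × 0.271) = 3.41 × 10^-4 M
pH = −log(3.41 × 10^-4) = 3.47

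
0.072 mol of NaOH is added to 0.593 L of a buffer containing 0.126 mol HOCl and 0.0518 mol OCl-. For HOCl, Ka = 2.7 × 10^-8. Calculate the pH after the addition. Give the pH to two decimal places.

pH = 7.93

After neutralization: n(HOCl) = 0.054 mol, n(OCl-) = 0.124 mol.
pKa = −log(2.7 × 10^-8) = 7.569
pH = pKa + log([A⁻]/[HA]) = 7.569 + log(0.124/0.054) = 7.569 +0.361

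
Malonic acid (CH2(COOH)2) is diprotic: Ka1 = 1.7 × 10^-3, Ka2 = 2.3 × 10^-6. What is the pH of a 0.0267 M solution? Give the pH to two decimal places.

pH = 2.23

Ka1 ≫ Ka2, so treat the first dissociation as the only significant source of H+.
Ka1 = x²/(0.0267 − x) = 1.7 × 10^-3
Solving the quadratic: x = (−Ka1 + √(Ka1² + 4·Ka1·C₀))/2 = 5.94 × 10^-3 M
pH = −log(5.94 × 10^-3) = 2.23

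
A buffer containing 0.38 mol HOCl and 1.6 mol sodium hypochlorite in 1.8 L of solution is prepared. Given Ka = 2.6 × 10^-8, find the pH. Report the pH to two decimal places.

pH = 8.21

pKa = −log(2.6 × 10^-8) = 7.585
Using pH = pKa + log([base]/[acid]) with [base]/[acid] = 1.6/0.38:
pH = 7.585 + (+0.624) = 8.21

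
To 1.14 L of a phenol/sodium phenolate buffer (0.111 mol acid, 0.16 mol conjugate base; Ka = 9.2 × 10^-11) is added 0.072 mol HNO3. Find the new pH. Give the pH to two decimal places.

After neutralization: n(C6H5OH) = 0.183 mol, n(C6H5O-) = 0.088 mol.
pKa = −log(9.2 × 10^-11) = 10.036
pH = pKa + log([A⁻]/[HA]) = 10.036 + log(0.088/0.183) = 10.036 -0.318

pH = 9.72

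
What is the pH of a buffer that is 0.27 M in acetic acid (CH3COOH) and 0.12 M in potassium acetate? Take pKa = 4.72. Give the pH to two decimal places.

pH = 4.37

Using pH = pKa + log([base]/[acid]) with [base]/[acid] = 0.12/0.27:
pH = 4.72 + (-0.352) = 4.37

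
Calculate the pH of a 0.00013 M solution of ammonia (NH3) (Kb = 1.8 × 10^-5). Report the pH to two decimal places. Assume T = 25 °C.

NH3 + H2O ⇌ NH4+ + OH-
Let x = [OH-] at equilibrium. Kb = x²/(0.00013 − x).
The 5% rule fails; solving x² + Kb·x − Kb·C₀ = 0 exactly:
x = (−Kb + √(Kb² + 4·Kb·C₀))/2 = 4.02 × 10^-5 M
pOH = −log(4.02 × 10^-5) = 4.40; pH = 14.00 − 4.40 = 9.60

pH = 9.60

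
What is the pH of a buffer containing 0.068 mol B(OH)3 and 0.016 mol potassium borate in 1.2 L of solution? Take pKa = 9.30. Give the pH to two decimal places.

pH = 8.67

pH = pKa + log([A⁻]/[HA]) = 9.30 + log(0.016/0.068)
pH = 9.30 + (-0.628) = 8.67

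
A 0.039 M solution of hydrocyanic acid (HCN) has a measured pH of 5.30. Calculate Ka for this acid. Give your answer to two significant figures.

Ka = 6.4 × 10^-10

[H+] = 10^(-5.30) = 5.01 × 10^-6 M
At equilibrium [HA] = 0.039 − 5.01 × 10^-6 = 3.90 × 10^-2 M
Ka = [H+][A-]/[HA] = (5.01 × 10^-6)² / 3.90 × 10^-2 = 6.4 × 10^-10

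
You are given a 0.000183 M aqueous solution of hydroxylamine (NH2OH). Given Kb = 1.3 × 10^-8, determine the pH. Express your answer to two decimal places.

pH = 8.19

NH2OH + H2O ⇌ NH3OH+ + OH-
From the ICE table, Kb = x²/(0.000183 − x) = 1.3 × 10^-8.
Since Kb ≪ C₀, x ≈ √(Kb·C₀) = 1.54 × 10^-6 M.
(x/C₀ = 0.84% < 5%, so the approximation holds.)
pOH = 5.81, so pH = 14.00 − pOH = 8.19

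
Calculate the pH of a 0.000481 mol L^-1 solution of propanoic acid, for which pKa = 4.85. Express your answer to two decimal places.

pH = 4.12

CH3CH2COOH ⇌ CH3CH2COO- + H+
Ka = 10^(−4.85) = 1.41 × 10^-5
From the ICE table, Ka = x²/(0.000481 − x) = 1.41 × 10^-5.
x is not negligible relative to C₀; solve x² + 1.41e-05·x − 6.78e-09 = 0.
x = (−Ka + √(Ka² + 4·Ka·C₀))/2 = 7.56 × 10^-5 M
pH = −log[H+] = −log(7.56 × 10^-5) = 4.12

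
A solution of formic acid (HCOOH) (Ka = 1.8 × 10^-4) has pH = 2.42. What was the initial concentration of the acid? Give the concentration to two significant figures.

C₀ = 8.4 × 10^-2 M

[H+] = 10^(-2.42) = 3.80 × 10^-3 M = x
Ka = x²/(C₀ − x) ⇒ C₀ = x + x²/Ka
C₀ = 3.80 × 10^-3 + (3.80 × 10^-3)²/(1.8 × 10^-4) = 8.40 × 10^-2 M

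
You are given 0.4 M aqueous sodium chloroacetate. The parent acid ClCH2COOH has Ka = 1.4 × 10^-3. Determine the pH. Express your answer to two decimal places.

ClCH2COO- is the conjugate base of the weak acid ClCH2COOH.
Kb = Kw/Ka = 1.0×10^-14 / 1.4 × 10^-3 = 7.14 × 10^-12
From the ICE table, Kb = [OH-]²/(0.4 − [OH-]) = 7.14 × 10^-12.
Since Kb ≪ C₀, [OH-] ≈ √(Kb·C₀) = 1.69 × 10^-6 M.
pOH = −log(1.69 × 10^-6) = 5.77; pH = 14.00 − 5.77 = 8.23

pH = 8.23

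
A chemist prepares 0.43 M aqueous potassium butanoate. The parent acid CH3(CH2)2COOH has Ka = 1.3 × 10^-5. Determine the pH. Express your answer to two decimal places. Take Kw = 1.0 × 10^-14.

CH3(CH2)2COO- is the conjugate base of the weak acid CH3(CH2)2COOH.
Kb = Kw/Ka = 1.0×10^-14 / 1.3 × 10^-5 = 7.69 × 10^-10
From the ICE table, Kb = [OH-]²/(0.43 − [OH-]) = 7.69 × 10^-10.
Neglecting [OH-] in the denominator: [OH-] = √(7.69 × 10^-10 × 0.43) = 1.82 × 10^-5 M
([OH-]/C₀ = 0.0042% < 5%, so the approximation holds.)
pOH = 4.74, so pH = 14.00 − pOH = 9.26

pH = 9.26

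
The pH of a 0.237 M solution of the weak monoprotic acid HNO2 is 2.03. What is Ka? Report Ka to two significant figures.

[H+] = 10^(-2.03) = 9.33 × 10^-3 M
At equilibrium [HA] = 0.237 − 9.33 × 10^-3 = 2.28 × 10^-1 M
Ka = [H+][A-]/[HA] = (9.33 × 10^-3)² / 2.28 × 10^-1 = 3.8 × 10^-4

Ka = 3.8 × 10^-4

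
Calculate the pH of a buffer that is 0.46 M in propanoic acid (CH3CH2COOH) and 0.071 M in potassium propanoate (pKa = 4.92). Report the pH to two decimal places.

pH = 4.11

Using pH = pKa + log([base]/[acid]) with [base]/[acid] = 0.071/0.46:
pH = 4.92 + (-0.811) = 4.11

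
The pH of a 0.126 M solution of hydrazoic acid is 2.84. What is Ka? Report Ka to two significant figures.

[H+] = 10^(-2.84) = 1.45 × 10^-3 M
At equilibrium [HA] = 0.126 − 1.45 × 10^-3 = 1.25 × 10^-1 M
Ka = [H+][A-]/[HA] = (1.45 × 10^-3)² / 1.25 × 10^-1 = 1.7 × 10^-5

Ka = 1.7 × 10^-5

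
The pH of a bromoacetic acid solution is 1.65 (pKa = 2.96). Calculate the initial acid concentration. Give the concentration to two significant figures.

[H+] = 10^(-1.65) = 2.24 × 10^-2 M = x
Ka = 10^(−2.96) = 1.10 × 10^-3
Ka = x²/(C₀ − x) ⇒ C₀ = x + x²/Ka
C₀ = 2.24 × 10^-2 + (2.24 × 10^-2)²/(1.10 × 10^-3) = 4.79 × 10^-1 M

C₀ = 4.8 × 10^-1 M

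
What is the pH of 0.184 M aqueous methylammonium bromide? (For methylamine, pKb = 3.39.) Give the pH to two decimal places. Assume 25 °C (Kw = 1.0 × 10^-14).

CH3NH3+ is the conjugate acid of the weak base CH3NH2.
Kb = 10^(−3.39) = 4.07 × 10^-4
Ka = Kw/Kb = 1.0×10^-14 / 4.07 × 10^-4 = 2.46 × 10^-11
Ka = x²/(0.184 − x) = 2.46 × 10^-11
Assume x ≪ 0.184: x ≈ √(2.46 × 10^-11 × 0.184) = 2.13 × 10^-6 M
pH = −log(2.13 × 10^-6) = 5.67

pH = 5.67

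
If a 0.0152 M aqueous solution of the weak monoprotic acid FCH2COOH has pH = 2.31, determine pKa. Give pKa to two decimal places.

[H+] = 10^(-2.31) = 4.90 × 10^-3 M
At equilibrium [HA] = 0.0152 − 4.90 × 10^-3 = 1.03 × 10^-2 M
Ka = [H+][A-]/[HA] = (4.90 × 10^-3)² / 1.03 × 10^-2 = 2.33 × 10^-3
pKa = -log(2.33 × 10^-3) = 2.63

pKa = 2.63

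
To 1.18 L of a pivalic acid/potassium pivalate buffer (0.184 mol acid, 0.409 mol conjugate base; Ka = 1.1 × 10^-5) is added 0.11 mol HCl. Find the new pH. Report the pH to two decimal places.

After neutralization: n((CH3)3CCOOH) = 0.294 mol, n((CH3)3CCOO-) = 0.299 mol.
pKa = −log(1.1 × 10^-5) = 4.959
pH = pKa + log([A⁻]/[HA]) = 4.959 + log(0.299/0.294) = 4.959 +0.007

pH = 4.97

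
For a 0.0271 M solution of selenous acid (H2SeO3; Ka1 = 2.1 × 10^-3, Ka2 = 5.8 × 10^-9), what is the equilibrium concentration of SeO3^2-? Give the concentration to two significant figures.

5.8 × 10^-9 M

First ionization gives [H+] ≈ [HSeO3-] = 6.57 × 10^-3 M.
Second step: Ka2 = [H+][SeO3^2-]/[HSeO3-] ≈ [SeO3^2-] (since [H+] ≈ [HSeO3-]).
So [SeO3^2-] ≈ Ka2.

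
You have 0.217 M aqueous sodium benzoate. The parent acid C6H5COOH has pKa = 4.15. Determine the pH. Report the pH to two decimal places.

C6H5COO- is the conjugate base of the weak acid C6H5COOH.
Ka = 10^(−4.15) = 7.08 × 10^-5
Kb = Kw/Ka = 1.0×10^-14 / 7.08 × 10^-5 = 1.41 × 10^-10
From the ICE table, Kb = x²/(0.217 − x) = 1.41 × 10^-10.
Assume x ≪ 0.217: x ≈ √(1.41 × 10^-10 × 0.217) = 5.53 × 10^-6 M
(x/C₀ = 0.0025% < 5%, so the approximation holds.)
pOH = −log(5.53 × 10^-6) = 5.26; pH = 14.00 − 5.26 = 8.74

pH = 8.74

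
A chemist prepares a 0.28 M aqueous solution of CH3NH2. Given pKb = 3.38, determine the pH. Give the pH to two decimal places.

CH3NH2 + H2O ⇌ CH3NH3+ + OH-
Kb = 10^(−3.38) = 4.17 × 10^-4
From the ICE table, Kb = [OH-]²/(0.28 − [OH-]) = 4.17 × 10^-4.
Since Kb ≪ C₀, [OH-] ≈ √(Kb·C₀) = 1.08 × 10^-2 M.
Check: 3.9% ionized — well under 5%, approximation valid.
pOH = 1.97, so pH = 14.00 − pOH = 12.03

pH = 12.03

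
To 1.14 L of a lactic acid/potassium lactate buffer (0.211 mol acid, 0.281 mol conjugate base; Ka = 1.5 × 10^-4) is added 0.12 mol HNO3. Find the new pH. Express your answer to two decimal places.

pH = 3.51

After neutralization: n(CH3CH(OH)COOH) = 0.331 mol, n(CH3CH(OH)COO-) = 0.161 mol.
pKa = −log(1.5 × 10^-4) = 3.824
pH = pKa + log(n_CH3CH(OH)COO-/n_CH3CH(OH)COOH) = 3.824 + log(0.161/0.331) = 3.824 + (-0.313)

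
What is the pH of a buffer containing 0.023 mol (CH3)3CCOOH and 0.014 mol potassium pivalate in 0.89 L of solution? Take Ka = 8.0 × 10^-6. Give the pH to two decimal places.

pKa = −log(8.0 × 10^-6) = 5.097
pH = pKa + log([A⁻]/[HA]) = 5.097 + log(0.014/0.023)
pH = 5.097 + (-0.216) = 4.88

pH = 4.88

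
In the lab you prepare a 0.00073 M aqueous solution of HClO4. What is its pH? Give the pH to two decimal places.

HClO4 is a strong acid and dissociates completely, so [H+] = 0.00073 M.
pH = -log(0.00073) = 3.14

pH = 3.14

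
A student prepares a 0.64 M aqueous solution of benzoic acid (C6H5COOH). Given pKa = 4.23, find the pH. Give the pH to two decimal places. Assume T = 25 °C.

pH = 2.21

C6H5COOH ⇌ C6H5COO- + H+
Ka = 10^(−4.23) = 5.89 × 10^-5
Ka = x²/(0.64 − x) = 5.89 × 10^-5
Assume x ≪ 0.64: x ≈ √(5.89 × 10^-5 × 0.64) = 6.14 × 10^-3 M
Check: 0.96% ionized — well under 5%, approximation valid.
pH = −log[H+] = −log(6.14 × 10^-3) = 2.21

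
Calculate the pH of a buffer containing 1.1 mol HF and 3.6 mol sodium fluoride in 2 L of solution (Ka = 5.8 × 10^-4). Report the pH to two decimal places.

pH = 3.75

pKa = −log(5.8 × 10^-4) = 3.237
pH = pKa + log([A⁻]/[HA]) = 3.237 + log(3.6/1.1)
pH = 3.237 + (+0.515) = 3.75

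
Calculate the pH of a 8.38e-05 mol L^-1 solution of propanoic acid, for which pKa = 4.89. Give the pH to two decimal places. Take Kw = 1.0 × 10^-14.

pH = 4.57

CH3CH2COOH ⇌ CH3CH2COO- + H+
Ka = 10^(−4.89) = 1.29 × 10^-5
Let x = [H+] at equilibrium. Ka = x²/(8.38e-05 − x).
x is not negligible relative to C₀; solve x² + 1.29e-05·x − 1.08e-09 = 0.
x = [−1.29e-05 + √(1.29e-05² + 4.32e-09)]/2 = 2.71 × 10^-5 M
pH = −log[H+] = −log(2.71 × 10^-5) = 4.57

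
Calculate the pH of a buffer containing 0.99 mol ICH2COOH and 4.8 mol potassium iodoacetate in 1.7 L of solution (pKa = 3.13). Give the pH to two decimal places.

Henderson–Hasselbalch: pH = pKa + log([ICH2COO-]/[ICH2COOH]) = 3.13 + log(4.8/0.99)
pH = 3.13 + (+0.686) = 3.82

pH = 3.82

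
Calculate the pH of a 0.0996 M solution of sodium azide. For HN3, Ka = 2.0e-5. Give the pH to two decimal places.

pH = 8.85

N3- is the conjugate base of the weak acid HN3.
Kb = Kw/Ka = 1.0×10^-14 / 2.0 × 10^-5 = 5.00 × 10^-10
From the ICE table, Kb = x²/(0.0996 − x) = 5.00 × 10^-10.
Assume x ≪ 0.0996: x ≈ √(5.00 × 10^-10 × 0.0996) = 7.06 × 10^-6 M
Check: 0.0071% ionized — well under 5%, approximation valid.
pOH = 5.15, so pH = 14.00 − pOH = 8.85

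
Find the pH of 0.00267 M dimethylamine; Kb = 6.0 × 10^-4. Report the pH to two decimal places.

(CH3)2NH + H2O ⇌ (CH3)2NH2+ + OH-
Let x = [OH-] at equilibrium. Kb = x²/(0.00267 − x).
Here C₀/Kb ≈ 4.45, so the small-x approximation fails. Use the quadratic:
x = (−Kb + √(Kb² + 4·Kb·C₀))/2 = 1.00 × 10^-3 M
pOH = 3.00, so pH = 14.00 − pOH = 11.00

pH = 11.00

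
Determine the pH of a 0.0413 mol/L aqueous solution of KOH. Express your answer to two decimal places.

KOH is a strong base; [OH-] = 0.0413 M.
pOH = -log(0.0413) = 1.38
pH = 14.00 - 1.38 = 12.62

pH = 12.62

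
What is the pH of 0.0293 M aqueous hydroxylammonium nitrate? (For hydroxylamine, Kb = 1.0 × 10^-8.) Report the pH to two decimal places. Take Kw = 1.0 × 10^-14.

NH3OH+ is the conjugate acid of the weak base NH2OH.
Ka = Kw/Kb = 1.0×10^-14 / 1.0 × 10^-8 = 1.00 × 10^-6
Ka = [H+]²/(0.0293 − [H+]) = 1.00 × 10^-6
Assume [H+] ≪ 0.0293: [H+] ≈ √(1.00 × 10^-6 × 0.0293) = 1.71 × 10^-4 M
pH = −log[H+] = −log(1.71 × 10^-4) = 3.77

pH = 3.77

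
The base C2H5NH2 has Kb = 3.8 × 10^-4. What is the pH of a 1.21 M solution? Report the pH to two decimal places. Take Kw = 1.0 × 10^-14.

pH = 12.33

C2H5NH2 + H2O ⇌ C2H5NH3+ + OH-
Kb = [OH-]²/(1.21 − [OH-]) = 3.8 × 10^-4
Since Kb ≪ C₀, [OH-] ≈ √(Kb·C₀) = 2.14 × 10^-2 M.
Check: 1.8% ionized — well under 5%, approximation valid.
pOH = −log(2.14 × 10^-2) = 1.67; pH = 14.00 − 1.67 = 12.33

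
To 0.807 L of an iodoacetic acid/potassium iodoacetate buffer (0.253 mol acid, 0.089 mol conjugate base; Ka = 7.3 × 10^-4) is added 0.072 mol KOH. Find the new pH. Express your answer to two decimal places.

OH- converts ICH2COOH to ICH2COO-: ICH2COOH → 0.181 mol, ICH2COO- → 0.161 mol.
pKa = −log(7.3 × 10^-4) = 3.137
pH = pKa + log([A⁻]/[HA]) = 3.137 + log(0.161/0.181) = 3.137 -0.051

pH = 3.09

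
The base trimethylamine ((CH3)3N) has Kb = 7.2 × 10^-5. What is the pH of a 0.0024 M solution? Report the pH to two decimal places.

(CH3)3N + H2O ⇌ (CH3)3NH+ + OH-
Kb = x²/(0.0024 − x) = 7.2 × 10^-5
x is not negligible relative to C₀; solve x² + 7.2e-05·x − 1.73e-07 = 0.
x = (−Kb + √(Kb² + 4·Kb·C₀))/2 = 3.81 × 10^-4 M
pOH = 3.42, so pH = 14.00 − pOH = 10.58

pH = 10.58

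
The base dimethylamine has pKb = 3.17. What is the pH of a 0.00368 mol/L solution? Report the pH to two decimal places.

(CH3)2NH + H2O ⇌ (CH3)2NH2+ + OH-
Kb = 10^(−3.17) = 6.76 × 10^-4
From the ICE table, Kb = x²/(0.00368 − x) = 6.76 × 10^-4.
Here C₀/Kb ≈ 5.44, so the small-x approximation fails. Use the quadratic:
x = [−0.000676 + √(0.000676² + 9.95e-06)]/2 = 1.28 × 10^-3 M
pOH = 2.89, so pH = 14.00 − pOH = 11.11

pH = 11.11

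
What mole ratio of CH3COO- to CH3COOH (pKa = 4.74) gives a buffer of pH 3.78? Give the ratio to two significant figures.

pH = pKa + log(r) ⇒ log(r) = 3.78 − 4.74 = -0.96
r = [CH3COO-]/[CH3COOH] = 10^(-0.96) = 0.11

ratio = 0.11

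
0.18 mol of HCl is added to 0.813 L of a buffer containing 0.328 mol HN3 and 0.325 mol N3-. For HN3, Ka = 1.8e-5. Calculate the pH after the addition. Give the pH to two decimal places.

After neutralization: n(HN3) = 0.508 mol, n(N3-) = 0.145 mol.
pKa = −log(1.8 × 10^-5) = 4.745
pH = pKa + log(n_N3-/n_HN3) = 4.745 + log(0.145/0.508) = 4.745 + (-0.544)

pH = 4.20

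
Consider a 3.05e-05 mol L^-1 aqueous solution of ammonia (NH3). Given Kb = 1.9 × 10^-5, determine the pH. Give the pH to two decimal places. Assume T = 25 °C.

NH3 + H2O ⇌ NH4+ + OH-
From the ICE table, Kb = [OH-]²/(3.05e-05 − [OH-]) = 1.9 × 10^-5.
[OH-] is not negligible relative to C₀; solve [OH-]² + 1.9e-05·[OH-] − 5.8e-10 = 0.
[OH-] = (−Kb + √(Kb² + 4·Kb·C₀))/2 = 1.64 × 10^-5 M
pOH = 4.79, so pH = 14.00 − pOH = 9.21

pH = 9.21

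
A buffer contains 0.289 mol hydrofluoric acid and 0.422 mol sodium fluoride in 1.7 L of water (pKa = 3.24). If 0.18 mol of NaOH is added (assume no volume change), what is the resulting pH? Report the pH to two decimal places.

OH- converts HF to F-: HF → 0.109 mol, F- → 0.602 mol.
Henderson–Hasselbalch with mole ratio 0.602/0.109: pH = 3.24 + (+0.742)

pH = 3.98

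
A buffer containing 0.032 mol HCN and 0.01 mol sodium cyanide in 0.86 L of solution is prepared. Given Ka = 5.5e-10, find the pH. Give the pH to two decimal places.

pH = 8.75

pKa = −log(5.5 × 10^-10) = 9.260
Using pH = pKa + log([base]/[acid]) with [base]/[acid] = 0.01/0.032:
pH = 9.260 + (-0.505) = 8.75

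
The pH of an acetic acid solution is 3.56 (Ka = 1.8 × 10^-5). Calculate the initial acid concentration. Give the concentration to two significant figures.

[H+] = 10^(-3.56) = 2.75 × 10^-4 M = x
Ka = x²/(C₀ − x) ⇒ C₀ = x + x²/Ka
C₀ = 2.75 × 10^-4 + (2.75 × 10^-4)²/(1.8 × 10^-5) = 4.48 × 10^-3 M

C₀ = 4.5 × 10^-3 M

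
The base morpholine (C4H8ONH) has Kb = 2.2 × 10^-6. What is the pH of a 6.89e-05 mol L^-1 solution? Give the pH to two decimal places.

pH = 9.05

C4H8ONH + H2O ⇌ C4H8ONH2+ + OH-
From the ICE table, Kb = x²/(6.89e-05 − x) = 2.2 × 10^-6.
The 5% rule fails; solving x² + Kb·x − Kb·C₀ = 0 exactly:
x = (−Kb + √(Kb² + 4·Kb·C₀))/2 = 1.13 × 10^-5 M
pOH = −log(1.13 × 10^-5) = 4.95; pH = 14.00 − 4.95 = 9.05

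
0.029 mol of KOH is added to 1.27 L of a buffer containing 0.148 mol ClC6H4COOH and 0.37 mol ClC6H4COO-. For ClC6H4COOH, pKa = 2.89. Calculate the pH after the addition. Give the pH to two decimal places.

pH = 3.42

OH- converts ClC6H4COOH to ClC6H4COO-: ClC6H4COOH → 0.119 mol, ClC6H4COO- → 0.399 mol.
Henderson–Hasselbalch with mole ratio 0.399/0.119: pH = 2.89 + (+0.525)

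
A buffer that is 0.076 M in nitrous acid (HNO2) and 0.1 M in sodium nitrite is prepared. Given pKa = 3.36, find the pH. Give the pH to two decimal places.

pH = 3.48

Using pH = pKa + log([base]/[acid]) with [base]/[acid] = 0.1/0.076:
pH = 3.36 + (+0.119) = 3.48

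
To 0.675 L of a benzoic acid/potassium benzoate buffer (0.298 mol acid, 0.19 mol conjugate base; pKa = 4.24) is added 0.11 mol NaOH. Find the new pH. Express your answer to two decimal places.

pH = 4.44

OH- converts C6H5COOH to C6H5COO-: C6H5COOH → 0.188 mol, C6H5COO- → 0.3 mol.
pH = pKa + log([A⁻]/[HA]) = 4.24 + log(0.3/0.188) = 4.24 +0.203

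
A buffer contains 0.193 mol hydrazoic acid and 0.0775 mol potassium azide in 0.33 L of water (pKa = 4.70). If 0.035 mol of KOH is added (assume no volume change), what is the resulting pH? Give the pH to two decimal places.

OH- converts HN3 to N3-: HN3 → 0.158 mol, N3- → 0.113 mol.
Henderson–Hasselbalch with mole ratio 0.113/0.158: pH = 4.70 + (-0.146)

pH = 4.55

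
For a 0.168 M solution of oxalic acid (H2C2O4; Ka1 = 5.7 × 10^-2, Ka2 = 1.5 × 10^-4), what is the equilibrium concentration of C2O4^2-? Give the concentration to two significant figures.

First ionization gives [H+] ≈ [HC2O4-] = 7.34 × 10^-2 M.
Second step: Ka2 = [H+][C2O4^2-]/[HC2O4-] ≈ [C2O4^2-] (since [H+] ≈ [HC2O4-]).
So [C2O4^2-] ≈ Ka2.

1.5 × 10^-4 M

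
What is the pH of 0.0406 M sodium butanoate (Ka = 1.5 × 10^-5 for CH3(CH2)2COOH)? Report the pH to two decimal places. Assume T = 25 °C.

pH = 8.72

CH3(CH2)2COO- is the conjugate base of the weak acid CH3(CH2)2COOH.
Kb = Kw/Ka = 1.0×10^-14 / 1.5 × 10^-5 = 6.67 × 10^-10
From the ICE table, Kb = [OH-]²/(0.0406 − [OH-]) = 6.67 × 10^-10.
Neglecting [OH-] in the denominator: [OH-] = √(6.67 × 10^-10 × 0.0406) = 5.20 × 10^-6 M
Check: 0.013% ionized — well under 5%, approximation valid.
pOH = −log(5.20 × 10^-6) = 5.28; pH = 14.00 − 5.28 = 8.72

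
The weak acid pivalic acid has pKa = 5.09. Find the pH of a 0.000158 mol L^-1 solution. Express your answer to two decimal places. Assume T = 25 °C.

pH = 4.49

(CH3)3CCOOH ⇌ (CH3)3CCOO- + H+
Ka = 10^(−5.09) = 8.13 × 10^-6
From the ICE table, Ka = x²/(0.000158 − x) = 8.13 × 10^-6.
The 5% rule fails; solving x² + Ka·x − Ka·C₀ = 0 exactly:
x = [−8.13e-06 + √(8.13e-06² + 5.14e-09)]/2 = 3.20 × 10^-5 M
pH = −log[H+] = −log(3.20 × 10^-5) = 4.49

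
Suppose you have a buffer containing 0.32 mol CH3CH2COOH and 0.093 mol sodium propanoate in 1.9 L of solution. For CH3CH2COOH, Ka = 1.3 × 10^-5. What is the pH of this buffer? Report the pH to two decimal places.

pH = 4.35

pKa = −log(1.3 × 10^-5) = 4.886
pH = pKa + log([A⁻]/[HA]) = 4.886 + log(0.093/0.32)
pH = 4.886 + (-0.537) = 4.35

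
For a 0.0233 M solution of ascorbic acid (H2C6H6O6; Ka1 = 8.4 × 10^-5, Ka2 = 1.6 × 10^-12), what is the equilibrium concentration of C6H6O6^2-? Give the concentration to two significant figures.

1.6 × 10^-12 M

First ionization gives [H+] ≈ [HC6H6O6-] = 1.36 × 10^-3 M.
Second step: Ka2 = [H+][C6H6O6^2-]/[HC6H6O6-] ≈ [C6H6O6^2-] (since [H+] ≈ [HC6H6O6-]).
So [C6H6O6^2-] ≈ Ka2.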